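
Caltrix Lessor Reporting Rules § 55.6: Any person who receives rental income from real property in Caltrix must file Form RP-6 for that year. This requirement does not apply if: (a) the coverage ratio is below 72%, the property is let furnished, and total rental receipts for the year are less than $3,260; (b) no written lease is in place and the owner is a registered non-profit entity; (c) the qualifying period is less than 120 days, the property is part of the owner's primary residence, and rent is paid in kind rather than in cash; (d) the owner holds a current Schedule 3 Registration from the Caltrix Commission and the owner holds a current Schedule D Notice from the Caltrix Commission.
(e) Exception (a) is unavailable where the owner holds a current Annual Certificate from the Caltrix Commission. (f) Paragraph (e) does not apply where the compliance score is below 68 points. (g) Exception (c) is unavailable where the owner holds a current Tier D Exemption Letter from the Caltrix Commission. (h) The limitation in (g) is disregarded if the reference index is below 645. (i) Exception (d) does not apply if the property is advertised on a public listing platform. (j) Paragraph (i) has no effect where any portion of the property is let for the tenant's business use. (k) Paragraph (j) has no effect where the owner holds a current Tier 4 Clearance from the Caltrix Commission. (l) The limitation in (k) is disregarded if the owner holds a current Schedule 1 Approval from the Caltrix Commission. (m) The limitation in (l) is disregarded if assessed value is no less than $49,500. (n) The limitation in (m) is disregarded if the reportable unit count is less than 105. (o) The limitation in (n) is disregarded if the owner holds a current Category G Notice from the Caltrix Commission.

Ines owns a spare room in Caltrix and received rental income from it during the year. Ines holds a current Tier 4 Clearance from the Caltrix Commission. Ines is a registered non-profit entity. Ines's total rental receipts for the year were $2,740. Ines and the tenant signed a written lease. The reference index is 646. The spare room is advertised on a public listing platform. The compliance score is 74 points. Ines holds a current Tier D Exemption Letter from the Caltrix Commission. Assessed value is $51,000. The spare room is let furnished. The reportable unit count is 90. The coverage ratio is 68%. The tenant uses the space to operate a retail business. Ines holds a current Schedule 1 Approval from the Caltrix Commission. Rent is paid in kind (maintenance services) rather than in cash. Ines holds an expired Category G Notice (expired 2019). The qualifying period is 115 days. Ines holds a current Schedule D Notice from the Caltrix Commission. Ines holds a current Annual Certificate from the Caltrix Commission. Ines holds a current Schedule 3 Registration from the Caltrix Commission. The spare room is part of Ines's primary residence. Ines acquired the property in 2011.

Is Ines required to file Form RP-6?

No — exception (d) applies; Ines is not required to file Form RP-6.

All of (a)'s requirements are met (the coverage ratio is 68%, below the 72% limit; the property is let furnished; total rental receipts for the year are $2,740, less than the $3,260 limit). But: (e) is triggered — a current Annual Certificate is held. (f), which would lift (e), is not triggered — the compliance score is 74 points, not below 68 points. So (a) is unavailable.
Exception (b) fails — a written lease is in place.
All of (c)'s requirements are met (the qualifying period is 115 days, less than the 120 days limit; the spare room is part of the primary residence; rent is paid in kind). Turning to paragraphs (g)–(h): (g) operates against (c): a current Tier D Exemption Letter is held. (h), which would lift (g), is inapplicable — the reference index is 646, not below 645. (c) is therefore removed.
All of (d)'s requirements are met (a current Schedule 3 Registration is held; a current Schedule D Notice is held). Under paragraphs (i)–(o): (i) applies (the property is publicly advertised), but is itself disapplied by (j): (j) operates against (i): the space is let for business use. (k) is engaged (a current Tier 4 Clearance is held), but is displaced by (l): (l) applies — a current Schedule 1 Approval is held. (m) is triggered (assessed value is $51,000, meeting the $49,500 threshold), but is overridden by (n): (n) operates against (m): the reportable unit count is 90, less than the 105 limit. (o) is not triggered (there is no Category G Notice in force), so (n) stands. (d) remains available.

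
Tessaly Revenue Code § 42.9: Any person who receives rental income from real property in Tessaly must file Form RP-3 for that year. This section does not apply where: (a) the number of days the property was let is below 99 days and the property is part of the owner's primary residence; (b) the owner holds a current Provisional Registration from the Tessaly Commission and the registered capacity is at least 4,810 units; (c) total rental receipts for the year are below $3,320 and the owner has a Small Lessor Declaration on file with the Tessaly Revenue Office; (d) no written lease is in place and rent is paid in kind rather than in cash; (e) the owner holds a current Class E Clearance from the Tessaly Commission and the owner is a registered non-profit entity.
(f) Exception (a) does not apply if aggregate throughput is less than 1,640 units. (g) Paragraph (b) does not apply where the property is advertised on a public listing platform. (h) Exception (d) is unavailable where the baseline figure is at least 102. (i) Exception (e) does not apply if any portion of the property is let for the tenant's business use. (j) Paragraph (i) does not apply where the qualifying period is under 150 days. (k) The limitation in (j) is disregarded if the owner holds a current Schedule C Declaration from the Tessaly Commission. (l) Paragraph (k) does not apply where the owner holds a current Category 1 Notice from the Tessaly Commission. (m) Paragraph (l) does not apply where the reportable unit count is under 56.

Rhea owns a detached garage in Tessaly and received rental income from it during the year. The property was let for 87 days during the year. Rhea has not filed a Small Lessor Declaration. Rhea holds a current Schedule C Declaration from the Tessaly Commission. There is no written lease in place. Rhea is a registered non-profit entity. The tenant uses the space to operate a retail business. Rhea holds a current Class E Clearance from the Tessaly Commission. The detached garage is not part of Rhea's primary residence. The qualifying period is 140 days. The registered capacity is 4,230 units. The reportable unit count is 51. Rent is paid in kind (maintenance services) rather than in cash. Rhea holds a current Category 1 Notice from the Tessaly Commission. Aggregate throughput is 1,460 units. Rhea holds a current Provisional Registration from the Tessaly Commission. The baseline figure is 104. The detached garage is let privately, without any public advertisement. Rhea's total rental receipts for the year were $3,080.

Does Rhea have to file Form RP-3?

Yes — Rhea must file Form RP-3.

Exception (a) requires that the property is part of the owner's primary residence; but the detached garage is not part of the primary residence, so (a) is unavailable.
Exception (b) fails — the registered capacity is 4,230 units, short of 4,810 units.
Exception (c) does not apply: no Small Lessor Declaration is on file.
Exception (d) is satisfied on its face — there is no written lease; rent is paid in kind. Turning to paragraph (h): (h) applies — the baseline figure is 104, meeting the 102 threshold. So (d) is unavailable.
All of (e)'s requirements are met (a current Class E Clearance is held; Rhea is a registered non-profit). However, paragraphs (i)–(m) must be considered: (i) is engaged — the space is let for business use. (j) would limit (i) — the qualifying period is 140 days, under the 150 days limit — but (k) sets (j) aside: (k) operates against (j): a current Schedule C Declaration is held. (l) would limit (k) — a current Category 1 Notice is held — but (m) sets (l) aside: (m) operates — the reportable unit count is 51, under the 56 limit. Exception (e) does not apply.
Every exception is unavailable, so the rule governs.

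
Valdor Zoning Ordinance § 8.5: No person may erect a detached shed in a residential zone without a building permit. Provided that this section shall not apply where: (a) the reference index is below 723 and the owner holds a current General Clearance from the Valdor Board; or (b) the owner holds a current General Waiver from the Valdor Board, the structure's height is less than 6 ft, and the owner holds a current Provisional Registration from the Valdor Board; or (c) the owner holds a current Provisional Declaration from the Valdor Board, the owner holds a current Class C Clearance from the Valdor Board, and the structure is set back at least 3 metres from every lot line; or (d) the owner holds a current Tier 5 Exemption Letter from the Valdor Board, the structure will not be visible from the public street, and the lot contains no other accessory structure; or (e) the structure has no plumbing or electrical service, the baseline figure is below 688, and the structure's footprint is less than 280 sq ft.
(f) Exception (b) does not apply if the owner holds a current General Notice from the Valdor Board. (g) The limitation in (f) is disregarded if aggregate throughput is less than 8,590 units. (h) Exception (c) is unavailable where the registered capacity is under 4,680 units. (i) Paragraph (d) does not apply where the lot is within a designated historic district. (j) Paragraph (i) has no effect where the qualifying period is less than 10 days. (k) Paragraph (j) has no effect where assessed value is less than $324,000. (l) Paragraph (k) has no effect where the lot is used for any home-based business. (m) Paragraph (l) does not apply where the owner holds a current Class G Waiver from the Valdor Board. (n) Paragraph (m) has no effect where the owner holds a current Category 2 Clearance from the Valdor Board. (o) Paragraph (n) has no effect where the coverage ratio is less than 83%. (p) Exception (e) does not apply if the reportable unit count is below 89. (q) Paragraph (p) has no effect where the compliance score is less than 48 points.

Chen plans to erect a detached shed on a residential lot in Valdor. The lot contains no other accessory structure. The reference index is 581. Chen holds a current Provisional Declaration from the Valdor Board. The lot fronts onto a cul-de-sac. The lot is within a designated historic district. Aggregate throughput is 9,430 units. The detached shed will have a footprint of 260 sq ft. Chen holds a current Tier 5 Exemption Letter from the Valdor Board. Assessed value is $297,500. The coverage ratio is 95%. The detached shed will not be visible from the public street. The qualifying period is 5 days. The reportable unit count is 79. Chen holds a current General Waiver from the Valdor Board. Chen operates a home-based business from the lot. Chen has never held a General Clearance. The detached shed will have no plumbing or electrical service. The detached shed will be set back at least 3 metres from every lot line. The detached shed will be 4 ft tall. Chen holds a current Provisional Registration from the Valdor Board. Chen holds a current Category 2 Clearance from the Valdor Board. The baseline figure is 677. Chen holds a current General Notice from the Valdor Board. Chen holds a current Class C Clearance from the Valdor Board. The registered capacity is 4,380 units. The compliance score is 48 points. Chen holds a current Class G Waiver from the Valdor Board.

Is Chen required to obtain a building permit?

No — exception (d) applies; Chen does not need a building permit.

Exception (a) fails — no current General Clearance is held.
Exception (b) is satisfied on its face — a current General Waiver is held; the structure's height is 4 ft, less than the 6 ft limit; a current Provisional Registration is held. But: (f) operates — a current General Notice is held. (g) is inapplicable (aggregate throughput is 9,430 units, not less than 8,590 units), so (f) stands. (b) is therefore removed.
All of (c)'s requirements are met (a current Provisional Declaration is held; a current Class C Clearance is held; the setback is at least 3 m on every side). However, paragraph (h) must be considered: (h) operates against (c): the registered capacity is 4,380 units, under the 4,680 units limit. (c) is therefore removed.
All of (d)'s requirements are met (a current Tier 5 Exemption Letter is held; the structure will not be visible from the street; the lot has no other accessory structure). As to paragraphs (i)–(o): (i) applies (the lot is in a historic district), but is overridden by (j): (j) is engaged — the qualifying period is 5 days, less than the 10 days limit. (k) is engaged (assessed value is $297,500, less than the $324,000 limit), but is set aside by (l): (l) applies — a home-based business operates on the lot. (m) is triggered (a current Class G Waiver is held), but is itself disapplied by (n): (n) operates against (m): a current Category 2 Clearance is held. (o) is not engaged (the coverage ratio is 95%, not less than 83%), so (n) stands. So (d) applies.
Exception (e)'s conditions are all satisfied: there is no plumbing or electrical service; the baseline figure is 677, below the 688 limit; the structure's footprint is 260 sq ft, less than the 280 sq ft limit. Turning to paragraphs (p)–(q): (p) applies — the reportable unit count is 79, below the 89 limit. (q), which would lift (p), is not triggered — the compliance score is 48 points, not less than 48 points. Exception (e) does not apply.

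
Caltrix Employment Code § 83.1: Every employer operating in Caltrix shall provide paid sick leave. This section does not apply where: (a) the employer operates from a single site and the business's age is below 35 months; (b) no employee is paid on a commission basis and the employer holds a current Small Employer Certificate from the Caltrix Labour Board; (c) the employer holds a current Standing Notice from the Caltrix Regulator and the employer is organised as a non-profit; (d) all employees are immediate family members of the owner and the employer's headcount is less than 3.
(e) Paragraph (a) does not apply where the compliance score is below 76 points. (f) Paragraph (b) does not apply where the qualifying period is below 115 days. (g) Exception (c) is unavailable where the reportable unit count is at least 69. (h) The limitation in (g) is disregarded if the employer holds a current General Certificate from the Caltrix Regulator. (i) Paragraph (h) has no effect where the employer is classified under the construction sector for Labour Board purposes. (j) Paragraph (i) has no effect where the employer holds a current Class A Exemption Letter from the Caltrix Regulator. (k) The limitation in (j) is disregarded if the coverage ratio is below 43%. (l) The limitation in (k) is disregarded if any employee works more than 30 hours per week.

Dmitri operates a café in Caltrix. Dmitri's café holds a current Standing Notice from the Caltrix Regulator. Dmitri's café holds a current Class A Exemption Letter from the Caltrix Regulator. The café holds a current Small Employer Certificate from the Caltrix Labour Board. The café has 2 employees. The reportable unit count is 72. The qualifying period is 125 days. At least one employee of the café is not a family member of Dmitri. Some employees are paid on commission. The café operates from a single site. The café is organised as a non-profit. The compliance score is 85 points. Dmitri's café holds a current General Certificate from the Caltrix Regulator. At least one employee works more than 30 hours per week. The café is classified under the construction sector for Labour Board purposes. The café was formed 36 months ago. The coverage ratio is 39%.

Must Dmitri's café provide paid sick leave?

Exception (a) requires that the business's age is below 35 months; but the business's age is 36 months, not below 35 months, so (a) is unavailable.
Exception (b) requires that no employee is paid on a commission basis; but some employees are paid on commission, so (b) is unavailable.
Exception (c)'s conditions are all satisfied: a current Standing Notice is held; the employer is a non-profit. Under paragraphs (g)–(l): (g) is triggered (the reportable unit count is 72, meeting the 69 threshold), but yields to (h): (h) operates against (g): a current General Certificate is held. (i) is triggered (the café is classified under the construction sector), but is displaced by (j): (j) operates against (i): a current Class A Exemption Letter is held. (k) operates (the coverage ratio is 39%, below the 43% limit), but yields to (l): (l) operates — at least one employee exceeds 30 hours/week. So (c) applies.
Exception (d) requires that all employees are immediate family members of the owner; but at least one employee is not a family member, so (d) is unavailable.

No — exception (c) applies; Dmitri's café is not required to provide paid sick leave.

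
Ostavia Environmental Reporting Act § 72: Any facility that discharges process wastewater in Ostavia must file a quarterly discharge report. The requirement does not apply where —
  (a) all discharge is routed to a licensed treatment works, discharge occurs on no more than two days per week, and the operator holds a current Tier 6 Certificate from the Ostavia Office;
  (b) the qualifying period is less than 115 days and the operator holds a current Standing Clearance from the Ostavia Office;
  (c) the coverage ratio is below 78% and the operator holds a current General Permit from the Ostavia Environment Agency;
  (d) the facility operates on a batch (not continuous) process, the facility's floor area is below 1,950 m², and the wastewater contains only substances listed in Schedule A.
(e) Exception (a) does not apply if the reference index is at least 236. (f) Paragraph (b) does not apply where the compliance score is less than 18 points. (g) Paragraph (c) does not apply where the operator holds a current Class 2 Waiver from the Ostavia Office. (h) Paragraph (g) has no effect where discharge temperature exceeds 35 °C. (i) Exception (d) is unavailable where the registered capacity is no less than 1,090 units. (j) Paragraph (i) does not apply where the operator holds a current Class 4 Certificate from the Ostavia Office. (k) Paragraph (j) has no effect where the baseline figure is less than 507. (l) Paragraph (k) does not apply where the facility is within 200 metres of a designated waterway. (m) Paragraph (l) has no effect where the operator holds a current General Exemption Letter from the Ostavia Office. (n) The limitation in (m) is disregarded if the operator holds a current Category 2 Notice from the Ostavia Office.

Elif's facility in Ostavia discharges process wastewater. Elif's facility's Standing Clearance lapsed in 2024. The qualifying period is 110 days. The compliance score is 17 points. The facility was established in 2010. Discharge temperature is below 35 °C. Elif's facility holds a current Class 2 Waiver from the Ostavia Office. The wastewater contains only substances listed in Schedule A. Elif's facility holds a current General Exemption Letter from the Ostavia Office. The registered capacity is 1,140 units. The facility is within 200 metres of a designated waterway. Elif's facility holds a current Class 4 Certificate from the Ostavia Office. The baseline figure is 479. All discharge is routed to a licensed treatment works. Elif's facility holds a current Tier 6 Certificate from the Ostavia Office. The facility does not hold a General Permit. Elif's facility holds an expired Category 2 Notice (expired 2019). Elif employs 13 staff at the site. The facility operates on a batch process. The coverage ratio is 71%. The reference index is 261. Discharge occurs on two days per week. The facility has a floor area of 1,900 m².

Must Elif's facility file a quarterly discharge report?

Exception (a)'s conditions are all satisfied: discharge is routed to a licensed treatment works; discharge occurs on no more than two days per week; a current Tier 6 Certificate is held. But applying paragraph (e): (e) operates against (a): the reference index is 261, meeting the 236 threshold. Exception (a) does not apply.
Exception (b) fails — there is no Standing Clearance in force.
Exception (c) fails — no General Permit is held.
Exception (d)'s conditions are all satisfied: the facility operates on a batch process; the facility's floor area is 1,900 m², below the 1,950 m² limit; the wastewater is Schedule-A-only. Turning to paragraphs (i)–(n): (i) is triggered — the registered capacity is 1,140 units, meeting the 1,090 units threshold. (j) would limit (i) — a current Class 4 Certificate is held — but (k) sets (j) aside: (k) is triggered — the baseline figure is 479, less than the 507 limit. (l) would limit (k) — the facility is within 200 m of a designated waterway — but (m) sets (l) aside: (m) operates — a current General Exemption Letter is held. (n) does not operate here (the Category 2 Notice is not current), so (m) stands. Exception (d) does not apply.
No exception applies. The general rule governs.

Yes — Elif's facility must file a quarterly discharge report.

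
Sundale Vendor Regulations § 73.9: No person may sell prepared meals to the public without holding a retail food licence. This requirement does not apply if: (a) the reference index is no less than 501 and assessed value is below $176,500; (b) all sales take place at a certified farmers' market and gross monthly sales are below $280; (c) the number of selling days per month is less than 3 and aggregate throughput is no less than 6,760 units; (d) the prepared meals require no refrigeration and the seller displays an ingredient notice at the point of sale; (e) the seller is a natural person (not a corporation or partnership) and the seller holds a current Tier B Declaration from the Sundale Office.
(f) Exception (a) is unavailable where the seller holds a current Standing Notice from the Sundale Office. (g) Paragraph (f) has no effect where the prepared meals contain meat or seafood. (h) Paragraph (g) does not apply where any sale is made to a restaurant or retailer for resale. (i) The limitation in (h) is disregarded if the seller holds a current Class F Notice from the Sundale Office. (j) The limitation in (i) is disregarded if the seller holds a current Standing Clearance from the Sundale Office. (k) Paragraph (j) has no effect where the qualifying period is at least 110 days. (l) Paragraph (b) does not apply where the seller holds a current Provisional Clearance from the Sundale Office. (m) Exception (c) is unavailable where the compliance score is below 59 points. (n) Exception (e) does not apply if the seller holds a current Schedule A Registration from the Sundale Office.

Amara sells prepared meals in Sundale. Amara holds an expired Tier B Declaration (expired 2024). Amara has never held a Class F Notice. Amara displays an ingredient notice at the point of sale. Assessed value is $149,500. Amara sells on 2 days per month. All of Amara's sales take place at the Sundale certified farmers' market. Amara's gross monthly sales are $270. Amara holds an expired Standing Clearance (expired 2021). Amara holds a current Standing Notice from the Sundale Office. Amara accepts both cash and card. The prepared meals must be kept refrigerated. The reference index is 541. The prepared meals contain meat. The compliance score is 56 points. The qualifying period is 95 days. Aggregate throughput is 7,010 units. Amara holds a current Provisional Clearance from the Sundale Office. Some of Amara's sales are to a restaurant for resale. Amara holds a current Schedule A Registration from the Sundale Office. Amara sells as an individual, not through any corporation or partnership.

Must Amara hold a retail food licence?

Exception (a)'s conditions are all satisfied: the reference index is 541, meeting the 501 threshold; assessed value is $149,500, below the $176,500 limit. But applying paragraphs (f)–(k): (f) is engaged — a current Standing Notice is held. (g) applies (the prepared meals contain meat), but yields to (h): (h) is triggered — some sales are to a restaurant for resale. (i), which would lift (h), does not operate here — there is no Class F Notice in force. (a) is therefore removed.
Exception (b): all sales are at a certified farmers' market; gross monthly sales are $270, below the $280 limit — every condition holds. But applying paragraph (l): (l) is triggered — a current Provisional Clearance is held. Exception (b) does not apply.
Exception (c): the number of selling days per month is 2, less than the 3 limit; aggregate throughput is 7,010 units, meeting the 6,760 units threshold — every condition holds. Turning to paragraph (m): (m) operates — the compliance score is 56 points, below the 59 points limit. So (c) is unavailable.
Exception (d) requires that the prepared meals require no refrigeration; but the prepared meals require refrigeration, so (d) is unavailable.
Exception (e) requires that the seller holds a current Tier B Declaration from the Sundale Office; but there is no Tier B Declaration in force, so (e) is unavailable.
No exception displaces § 73.9.

Yes — Amara must hold a retail food licence.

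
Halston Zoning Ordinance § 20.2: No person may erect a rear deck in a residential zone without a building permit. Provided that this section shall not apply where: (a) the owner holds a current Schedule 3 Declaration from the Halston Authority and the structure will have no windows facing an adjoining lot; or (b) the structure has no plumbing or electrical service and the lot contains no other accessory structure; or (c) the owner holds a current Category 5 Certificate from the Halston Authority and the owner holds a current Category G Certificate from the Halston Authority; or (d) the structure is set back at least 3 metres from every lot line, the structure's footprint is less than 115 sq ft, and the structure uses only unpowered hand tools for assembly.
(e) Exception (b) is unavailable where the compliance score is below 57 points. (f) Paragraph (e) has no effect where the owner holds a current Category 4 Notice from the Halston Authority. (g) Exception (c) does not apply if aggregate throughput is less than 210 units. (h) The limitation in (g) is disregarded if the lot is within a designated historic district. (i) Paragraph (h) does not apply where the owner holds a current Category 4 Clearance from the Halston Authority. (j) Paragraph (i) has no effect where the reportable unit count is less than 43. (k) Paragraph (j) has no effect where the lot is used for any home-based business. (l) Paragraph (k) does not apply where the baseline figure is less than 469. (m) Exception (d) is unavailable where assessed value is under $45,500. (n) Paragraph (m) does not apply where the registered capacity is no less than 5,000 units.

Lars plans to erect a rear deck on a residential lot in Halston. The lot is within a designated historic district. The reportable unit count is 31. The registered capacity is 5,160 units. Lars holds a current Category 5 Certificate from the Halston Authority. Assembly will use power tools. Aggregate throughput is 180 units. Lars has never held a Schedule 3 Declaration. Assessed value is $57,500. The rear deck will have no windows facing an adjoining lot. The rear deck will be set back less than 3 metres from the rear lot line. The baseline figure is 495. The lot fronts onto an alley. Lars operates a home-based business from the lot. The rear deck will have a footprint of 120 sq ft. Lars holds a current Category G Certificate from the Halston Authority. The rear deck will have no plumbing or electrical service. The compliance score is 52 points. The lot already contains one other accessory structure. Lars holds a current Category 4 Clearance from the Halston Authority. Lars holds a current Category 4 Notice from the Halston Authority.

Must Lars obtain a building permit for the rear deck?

Exception (a) does not apply: the Schedule 3 Declaration is not current.
Exception (b) fails — the lot already has another accessory structure.
Exception (c)'s conditions are all satisfied: a current Category 5 Certificate is held; a current Category G Certificate is held. But: (g) is triggered — aggregate throughput is 180 units, less than the 210 units limit. (h) would limit (g) — the lot is in a historic district — but (i) sets (h) aside: (i) is engaged — a current Category 4 Clearance is held. (j) would limit (i) — the reportable unit count is 31, less than the 43 limit — but (k) sets (j) aside: (k) is triggered — a home-based business operates on the lot. (l), which would lift (k), is not engaged — the baseline figure is 495, not less than 469. So (c) is unavailable.
Exception (d) does not apply: the rear setback is under 3 m.
None of the exceptions is available; § 20.2 applies in full.

Yes — Lars must obtain a building permit.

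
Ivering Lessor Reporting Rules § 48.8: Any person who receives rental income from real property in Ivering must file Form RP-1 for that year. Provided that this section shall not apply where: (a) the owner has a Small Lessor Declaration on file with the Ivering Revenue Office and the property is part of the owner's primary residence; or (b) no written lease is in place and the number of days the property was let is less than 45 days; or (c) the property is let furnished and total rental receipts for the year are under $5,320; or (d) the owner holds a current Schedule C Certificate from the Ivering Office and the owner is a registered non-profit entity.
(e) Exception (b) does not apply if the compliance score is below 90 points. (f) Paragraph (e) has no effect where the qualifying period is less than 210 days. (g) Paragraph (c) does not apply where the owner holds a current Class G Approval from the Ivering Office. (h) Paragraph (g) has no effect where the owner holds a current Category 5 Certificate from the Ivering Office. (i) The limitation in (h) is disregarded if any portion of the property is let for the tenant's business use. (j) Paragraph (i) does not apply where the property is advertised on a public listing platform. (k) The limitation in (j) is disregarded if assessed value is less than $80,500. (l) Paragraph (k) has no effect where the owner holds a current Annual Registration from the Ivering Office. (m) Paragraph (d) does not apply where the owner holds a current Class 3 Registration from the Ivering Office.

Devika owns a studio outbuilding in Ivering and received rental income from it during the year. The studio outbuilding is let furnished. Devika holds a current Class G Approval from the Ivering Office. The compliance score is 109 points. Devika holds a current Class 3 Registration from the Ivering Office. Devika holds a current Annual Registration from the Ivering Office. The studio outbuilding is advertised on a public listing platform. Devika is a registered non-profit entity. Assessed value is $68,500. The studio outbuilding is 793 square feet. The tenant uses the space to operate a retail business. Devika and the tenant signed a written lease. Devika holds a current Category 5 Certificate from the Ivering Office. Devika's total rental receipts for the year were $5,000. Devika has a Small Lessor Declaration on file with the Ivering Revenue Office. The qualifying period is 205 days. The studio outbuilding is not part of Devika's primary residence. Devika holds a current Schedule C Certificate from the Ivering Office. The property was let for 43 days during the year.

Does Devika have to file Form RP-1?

No — exception (c) applies; Devika is not required to file Form RP-1.

Exception (a) fails — the studio outbuilding is not part of the primary residence.
Exception (b) does not apply: a written lease is in place.
All of (c)'s requirements are met (the property is let furnished; total rental receipts for the year are $5,000, under the $5,320 limit). Under paragraphs (g)–(l): (g) applies (a current Class G Approval is held), but is itself disapplied by (h): (h) operates — a current Category 5 Certificate is held. (i) is engaged (the space is let for business use), but is itself disapplied by (j): (j) operates — the property is publicly advertised. (k) would limit (j) — assessed value is $68,500, less than the $80,500 limit — but (l) sets (k) aside: (l) operates against (k): a current Annual Registration is held. Exception (c) stands.
All of (d)'s requirements are met (a current Schedule C Certificate is held; Devika is a registered non-profit). But: (m) operates against (d): a current Class 3 Registration is held. Exception (d) does not apply.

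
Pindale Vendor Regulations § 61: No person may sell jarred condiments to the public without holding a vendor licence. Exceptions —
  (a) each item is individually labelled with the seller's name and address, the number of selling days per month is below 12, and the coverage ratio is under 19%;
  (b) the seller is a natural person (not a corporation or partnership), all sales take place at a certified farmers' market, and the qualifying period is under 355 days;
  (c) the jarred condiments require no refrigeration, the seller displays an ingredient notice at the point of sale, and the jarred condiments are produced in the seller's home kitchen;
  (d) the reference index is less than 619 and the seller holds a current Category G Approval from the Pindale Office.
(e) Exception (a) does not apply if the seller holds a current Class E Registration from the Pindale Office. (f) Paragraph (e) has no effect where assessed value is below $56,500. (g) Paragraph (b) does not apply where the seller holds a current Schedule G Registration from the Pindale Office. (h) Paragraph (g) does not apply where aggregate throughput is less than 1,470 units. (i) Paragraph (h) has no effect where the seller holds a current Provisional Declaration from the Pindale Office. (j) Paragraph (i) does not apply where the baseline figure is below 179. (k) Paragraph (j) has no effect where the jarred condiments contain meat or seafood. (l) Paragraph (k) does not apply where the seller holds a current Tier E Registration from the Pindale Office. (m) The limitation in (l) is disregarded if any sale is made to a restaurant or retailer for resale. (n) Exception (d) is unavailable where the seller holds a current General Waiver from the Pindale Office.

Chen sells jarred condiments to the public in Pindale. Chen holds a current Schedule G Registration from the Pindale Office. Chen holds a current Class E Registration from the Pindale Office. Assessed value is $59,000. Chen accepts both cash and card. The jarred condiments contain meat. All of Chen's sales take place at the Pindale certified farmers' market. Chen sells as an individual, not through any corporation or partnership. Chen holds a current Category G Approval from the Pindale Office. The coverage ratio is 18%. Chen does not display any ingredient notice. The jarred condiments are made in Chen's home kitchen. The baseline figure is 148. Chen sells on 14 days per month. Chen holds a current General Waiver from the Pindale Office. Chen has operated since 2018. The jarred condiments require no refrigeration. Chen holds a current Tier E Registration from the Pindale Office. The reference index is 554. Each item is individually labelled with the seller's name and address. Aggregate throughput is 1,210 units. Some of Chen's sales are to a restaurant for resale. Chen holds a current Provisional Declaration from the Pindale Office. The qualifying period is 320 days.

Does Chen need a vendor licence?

Exception (a) fails — the number of selling days per month is 14, not below 12.
All of (b)'s requirements are met (the seller is a natural person; all sales are at a certified farmers' market; the qualifying period is 320 days, under the 355 days limit). But: (g) operates against (b): a current Schedule G Registration is held. (h) applies (aggregate throughput is 1,210 units, less than the 1,470 units limit), but yields to (i): (i) operates against (h): a current Provisional Declaration is held. (j) would limit (i) — the baseline figure is 148, below the 179 limit — but (k) sets (j) aside: (k) operates against (j): the jarred condiments contain meat. (l) would limit (k) — a current Tier E Registration is held — but (m) sets (l) aside: (m) operates against (l): some sales are to a restaurant for resale. (b) is therefore removed.
Exception (c) does not apply: no ingredient notice is displayed.
Exception (d) is satisfied on its face — the reference index is 554, less than the 619 limit; a current Category G Approval is held. Turning to paragraph (n): (n) operates against (d): a current General Waiver is held. Exception (d) does not apply.
None of the exceptions is available; § 61 applies in full.

Yes — Chen must hold a vendor licence.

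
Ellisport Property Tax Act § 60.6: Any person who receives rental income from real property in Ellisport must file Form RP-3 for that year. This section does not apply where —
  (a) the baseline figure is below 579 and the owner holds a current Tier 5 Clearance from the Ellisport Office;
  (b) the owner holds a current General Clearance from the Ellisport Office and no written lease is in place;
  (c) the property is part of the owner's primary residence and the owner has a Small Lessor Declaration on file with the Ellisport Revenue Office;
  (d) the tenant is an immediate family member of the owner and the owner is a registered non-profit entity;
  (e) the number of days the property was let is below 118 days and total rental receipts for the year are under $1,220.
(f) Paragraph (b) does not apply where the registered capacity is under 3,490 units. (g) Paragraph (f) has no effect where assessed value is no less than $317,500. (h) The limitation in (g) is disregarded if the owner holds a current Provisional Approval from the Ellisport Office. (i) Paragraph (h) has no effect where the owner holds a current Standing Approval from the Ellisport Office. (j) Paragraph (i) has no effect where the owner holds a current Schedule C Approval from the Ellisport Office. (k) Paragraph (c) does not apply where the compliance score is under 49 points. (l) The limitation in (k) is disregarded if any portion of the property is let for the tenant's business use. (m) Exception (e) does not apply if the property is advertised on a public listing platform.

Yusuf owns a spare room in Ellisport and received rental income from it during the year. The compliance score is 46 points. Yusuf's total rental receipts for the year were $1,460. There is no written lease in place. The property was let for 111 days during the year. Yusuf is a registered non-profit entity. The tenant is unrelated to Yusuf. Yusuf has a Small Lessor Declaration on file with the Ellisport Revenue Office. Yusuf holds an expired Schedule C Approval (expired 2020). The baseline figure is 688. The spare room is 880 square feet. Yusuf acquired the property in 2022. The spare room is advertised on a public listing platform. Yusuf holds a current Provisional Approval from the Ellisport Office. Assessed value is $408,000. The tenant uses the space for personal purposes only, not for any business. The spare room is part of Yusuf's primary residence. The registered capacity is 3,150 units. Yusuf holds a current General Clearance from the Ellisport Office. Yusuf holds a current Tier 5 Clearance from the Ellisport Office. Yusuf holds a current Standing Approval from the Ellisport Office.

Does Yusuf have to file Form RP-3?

Exception (a) requires that the baseline figure is below 579; but the baseline figure is 688, not below 579, so (a) is unavailable.
Exception (b)'s conditions are all satisfied: a current General Clearance is held; there is no written lease. Under paragraphs (f)–(j): (f) would limit (b) — the registered capacity is 3,150 units, under the 3,490 units limit — but (g) sets (f) aside: (g) operates against (f): assessed value is $408,000, meeting the $317,500 threshold. (h) would limit (g) — a current Provisional Approval is held — but (i) sets (h) aside: (i) operates against (h): a current Standing Approval is held. (j), which would lift (i), is not triggered — the Schedule C Approval is not current. Exception (b) stands.
All of (c)'s requirements are met (the spare room is part of the primary residence; a Small Lessor Declaration is on file). Turning to paragraphs (k)–(l): (k) operates against (c): the compliance score is 46 points, under the 49 points limit. (l), which would lift (k), is inapplicable — the space is used for personal purposes only. So (c) is unavailable.
Exception (d) requires that the tenant is an immediate family member of the owner; but the tenant is unrelated to the owner, so (d) is unavailable.
Exception (e) requires that total rental receipts for the year are under $1,220; but total rental receipts for the year are $1,460, not under $1,220, so (e) is unavailable.

No — exception (b) applies; Yusuf is not required to file Form RP-3.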